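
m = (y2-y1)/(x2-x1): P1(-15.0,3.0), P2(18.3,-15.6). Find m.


dy = -15.6 - 3.0 = -18.6
dx = 18.3 + 15.0 = 33.3
m = -18.6/33.3 = -0.5586

m = -0.5586


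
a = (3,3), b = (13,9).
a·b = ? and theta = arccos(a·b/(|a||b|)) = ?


a·b = 3*13 + 3*9 = 39 + 27 = 66
|a| = sqrt(9+9) = 4.2426
|b| = sqrt(169+81) = 15.8114
cos(theta) = 66/(sqrt(18)*sqrt(250)) = 66/sqrt(4500) = 0.983870
theta = arccos(66/sqrt(4500)) = 10.3048 degrees

a·b = 66, theta = 10.3048 deg


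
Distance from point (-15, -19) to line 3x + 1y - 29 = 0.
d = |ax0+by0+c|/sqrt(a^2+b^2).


|3*(-15) + 1*(-19) - 29| = |-93| = 93
sqrt(9 + 1) = sqrt(10) = 3.1623
d = 93/sqrt(10) = 29.4092

29.4092


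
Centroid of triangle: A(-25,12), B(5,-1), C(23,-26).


Gx = (-25+5+23)/3 = 3/3 = 1.0000
Gy = (12- 1- 26)/3 = -15/3 = -5.0000

G = (1.0000, -5.0000)


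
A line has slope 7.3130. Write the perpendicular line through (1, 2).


Perpendicular slope = -1/m1 = -1/7.3130 = -0.1367
b2 = y0 - m2*x0 = 2 + 1/7.3130 = 2 + 0.1367 = 2.1367

y = -0.1367x + 2.1367


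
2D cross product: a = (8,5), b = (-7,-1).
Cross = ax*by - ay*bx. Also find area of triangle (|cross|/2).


cross = 8*(-1) - 5*(-7) = -8 + 35 = 27
Triangle area = |27|/2 = 27/2 = 13.5000

cross = 27, triangle area = 13.5000


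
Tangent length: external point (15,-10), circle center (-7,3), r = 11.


d = sqrt((15+ 7)^2 + (-10-3)^2) = sqrt(484+169) = 25.5539
L = sqrt(653.0000 - 121) = sqrt(532.0000) = 23.0651

23.0651


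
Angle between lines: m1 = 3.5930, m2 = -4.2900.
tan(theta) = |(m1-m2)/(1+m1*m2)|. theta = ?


m1-m2 = 7.883
1+m1*m2 = -14.41397
tan(theta) = |7.883/(-14.41397)| = 0.546900
theta = arctan(|7.883/(-14.41397)|) = 28.6742 degrees (acute angle)

28.6742 degrees


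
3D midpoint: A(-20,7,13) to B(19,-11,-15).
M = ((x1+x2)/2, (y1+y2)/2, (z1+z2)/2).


Mx = (-20+19)/2 = -0.5000
My = (7- 11)/2 = -2.0000
Mz = (13- 15)/2 = -1.0000

M = (-0.5000, -2.0000, -1.0000)


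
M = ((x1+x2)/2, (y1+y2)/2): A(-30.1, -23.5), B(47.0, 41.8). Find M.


Mx = (-30.1 + 47.0)/2 = 16.9/2 = 8.4500
My = (-23.5 + 41.8)/2 = 18.3/2 = 9.1500

(8.4500, 9.1500)


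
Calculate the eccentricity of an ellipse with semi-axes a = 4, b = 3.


c = sqrt(16-9) = sqrt(7) = 2.6458
e = c/a = sqrt(7)/4 = 0.6614

e = 0.6614


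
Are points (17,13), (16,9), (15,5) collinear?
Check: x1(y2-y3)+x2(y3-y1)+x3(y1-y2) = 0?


17*(9-5) + 16*(5-13) + 15*(13-9)
= 68 - 128 + 60 = 0

Yes, collinear (determinant = 0)


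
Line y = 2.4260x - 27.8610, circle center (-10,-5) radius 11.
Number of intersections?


Substitute y = 2.4260x - 27.8610: (x+ 10)^2 + (2.4260x- 27.8610+ 5)^2 = 121
Expand to Ax^2 + Bx + C = 0, where b-k = -22.861
A = 1+m^2 = 6.885476
B = 2(m(b-k) - h) = 2(2.4260*(-22.861) + 10) = -90.921572
C = h^2 + (b-k)^2 - r^2 = 100 + 522.625321 - 121 = 501.625321
disc = B^2-4AC = 8266.7323 - 13815.7164 = -5548.9841
disc < 0

0 intersection points


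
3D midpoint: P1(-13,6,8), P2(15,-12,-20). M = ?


Mx = (-13+15)/2 = 1.0000
My = (6- 12)/2 = -3.0000
Mz = (8- 20)/2 = -6.0000

M = (1.0000, -3.0000, -6.0000)


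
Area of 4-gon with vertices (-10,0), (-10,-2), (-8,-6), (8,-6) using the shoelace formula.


sum(xi*y_{i+1}) = -10*(-2) - 10*(-6) - 8*(-6) + 8*0 = 128
sum(yi*x_{i+1}) = 0*(-10) - 2*(-8) - 6*8 - 6*(-10) = 28
Area = |128 - 28|/2 = 100/2 = 50.0000

50.0000 sq units


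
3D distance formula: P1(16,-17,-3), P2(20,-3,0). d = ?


dx=4, dy=14, dz=3
d = sqrt(16+196+9) = sqrt(221) = 14.8661

14.8661


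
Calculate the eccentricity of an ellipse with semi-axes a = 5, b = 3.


c = sqrt(25-9) = sqrt(16) = 4.0000
e = c/a = 4/5 = 0.8000

e = 0.8000


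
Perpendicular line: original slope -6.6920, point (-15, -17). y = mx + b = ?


Perpendicular slope = -1/m1 = -1/(-6.6920) = 0.1494
b2 = y0 - m2*x0 = -17 - 15/(-6.6920) = -17 + 2.2415 = -14.7585

y = 0.1494x - 14.7585


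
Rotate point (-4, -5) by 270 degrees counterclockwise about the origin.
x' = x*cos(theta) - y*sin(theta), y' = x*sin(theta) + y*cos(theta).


cos(270) = 0, sin(270) = -1
x' = -4*0 + 5*(-1) = -5
y' = -4*(-1) - 5*0 = 4

(-5, 4)


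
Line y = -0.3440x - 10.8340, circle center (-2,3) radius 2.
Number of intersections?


Substitute y = -0.3440x - 10.8340: (x+ 2)^2 + (-0.3440x- 10.8340-3)^2 = 4
Expand to Ax^2 + Bx + C = 0, where b-k = -13.834
A = 1+m^2 = 1.118336
B = 2(m(b-k) - h) = 2(-0.3440*(-13.834) + 2) = 13.517792
C = h^2 + (b-k)^2 - r^2 = 4 + 191.379556 - 4 = 191.379556
disc = B^2-4AC = 182.7307 - 856.1066 = -673.3759
disc < 0

0 intersection points


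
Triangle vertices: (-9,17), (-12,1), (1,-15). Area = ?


-9*(1+ 15) = -144
-12*(-15-17) = 384
1*(17-1) = 16
sum = 256
Area = |256|/2 = 128.0000

128.0000 sq units


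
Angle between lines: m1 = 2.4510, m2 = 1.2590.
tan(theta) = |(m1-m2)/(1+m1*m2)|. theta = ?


m1-m2 = 1.192
1+m1*m2 = 4.085809
tan(theta) = |1.192/4.085809| = 0.291741
theta = arctan(|1.192/4.085809|) = 16.2642 degrees (acute angle)

16.2642 degrees


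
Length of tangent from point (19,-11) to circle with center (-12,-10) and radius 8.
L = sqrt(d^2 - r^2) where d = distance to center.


d = sqrt((19+ 12)^2 + (-11+ 10)^2) = sqrt(961+1) = 31.0161
L = sqrt(962.0000 - 64) = sqrt(898.0000) = 29.9666

29.9666


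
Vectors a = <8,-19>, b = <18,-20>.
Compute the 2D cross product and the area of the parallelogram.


cross = 8*(-20) + 19*18 = -160 + 342 = 182
Parallelogram area = |182| = 182

cross = 182, parallelogram area = 182


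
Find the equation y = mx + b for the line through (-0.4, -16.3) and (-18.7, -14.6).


m = (1.7)/(-18.3) = -0.0929
b = y1 - m*x1 = -16.3 - (1.7*(-0.4))/(-18.3) = -16.3 - 0.0372 = -16.3372

y = -0.0929x - 16.3372


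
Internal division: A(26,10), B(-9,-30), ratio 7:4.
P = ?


Px = (7*(-9) + 4*26)/11 = 41/11 = 3.7273
Py = (7*(-30) + 4*10)/11 = -170/11 = -15.4545

P = (3.7273, -15.4545)


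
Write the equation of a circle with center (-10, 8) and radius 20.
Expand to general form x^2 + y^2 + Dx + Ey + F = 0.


(x+ 10)^2 + (y-8)^2 = 20^2
D = -2h = 20, E = -2k = -16
F = h^2+k^2-r^2 = 100+64-400 = -236

x^2 + y^2 + 20x - 16y - 236 = 0


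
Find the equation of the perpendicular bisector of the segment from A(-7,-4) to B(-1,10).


Midpoint = (-4, 3)
Slope of AB = dy/dx = 14/6 = 2.3333
Perp slope = -dx/dy = -6/14 = -0.4286
b = My - (perp slope)*Mx = 3 + (6*(-4))/14 = 3 - 1.7143 = 1.2857

y = -0.4286x + 1.2857


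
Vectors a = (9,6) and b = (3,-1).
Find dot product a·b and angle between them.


a·b = 9*3 + 6*(-1) = 27 - 6 = 21
|a| = sqrt(81+36) = 10.8167
|b| = sqrt(9+1) = 3.1623
cos(theta) = 21/(sqrt(117)*sqrt(10)) = 21/sqrt(1170) = 0.613941
theta = arccos(21/sqrt(1170)) = 52.1250 degrees

a·b = 21, theta = 52.1250 deg


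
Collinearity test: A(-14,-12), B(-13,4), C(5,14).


-14*(4-14) - 13*(14+ 12) + 5*(-12-4)
= 140 - 338 - 80 = -278

No, not collinear (determinant = -278)


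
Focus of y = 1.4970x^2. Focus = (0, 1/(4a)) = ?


a = 1.4970
4a = 5.9880
focus = (0, 1/5.9880) = (0, 0.1670)

Focus = (0, 0.1670)


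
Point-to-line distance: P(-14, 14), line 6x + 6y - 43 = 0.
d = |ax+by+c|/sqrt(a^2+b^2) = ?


|6*(-14) + 6*14 - 43| = |-43| = 43
sqrt(36 + 36) = sqrt(72) = 8.4853
d = 43/sqrt(72) = 5.0676

5.0676


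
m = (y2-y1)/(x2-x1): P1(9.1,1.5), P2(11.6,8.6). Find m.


dy = 8.6 - 1.5 = 7.1
dx = 11.6 - 9.1 = 2.5
m = 7.1/2.5 = 2.8400

m = 2.8400


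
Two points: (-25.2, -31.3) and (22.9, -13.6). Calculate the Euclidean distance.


dx = 22.9 + 25.2 = 48.1
dy = -13.6 + 31.3 = 17.7
d = sqrt(2313.61 + 313.29) = sqrt(2626.9) = 51.2533

51.2533


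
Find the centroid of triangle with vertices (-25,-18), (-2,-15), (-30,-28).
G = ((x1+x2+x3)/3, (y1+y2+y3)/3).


Gx = (-25- 2- 30)/3 = -57/3 = -19.0000
Gy = (-18- 15- 28)/3 = -61/3 = -20.3333

G = (-19.0000, -20.3333)


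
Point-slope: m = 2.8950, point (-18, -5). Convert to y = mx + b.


y + 5 = 2.8950(x + 18)
y = 2.8950x - 5 - 2.8950*(-18)
y = 2.8950x + 47.1100

y = 2.8950x + 47.1100


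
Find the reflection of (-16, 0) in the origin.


Reflection rule for origin: (-x, -y)
(-16, 0) -> (16, 0)

(16, 0)


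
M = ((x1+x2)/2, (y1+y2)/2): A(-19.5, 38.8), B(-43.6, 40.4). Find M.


Mx = (-19.5 - 43.6)/2 = -63.1/2 = -31.5500
My = (38.8 + 40.4)/2 = 79.2/2 = 39.6000

(-31.5500, 39.6000)


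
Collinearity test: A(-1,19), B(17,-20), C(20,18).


-1*(-20-18) + 17*(18-19) + 20*(19+ 20)
= 38 - 17 + 780 = 801

No, not collinear (determinant = 801)


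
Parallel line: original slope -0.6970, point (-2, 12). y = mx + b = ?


Parallel lines have equal slopes.
m2 = -0.6970
b2 = 12 + 0.6970*(-2) = 10.6060

y = -0.6970x + 10.6060


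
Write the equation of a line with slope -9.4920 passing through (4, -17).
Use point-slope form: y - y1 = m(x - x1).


y + 17 = -9.4920(x - 4)
y = -9.4920x - 17 + 9.4920*4
y = -9.4920x + 20.9680

y = -9.4920x + 20.9680


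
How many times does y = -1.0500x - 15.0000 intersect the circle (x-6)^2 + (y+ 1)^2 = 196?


Substitute y = -1.0500x - 15.0000: (x-6)^2 + (-1.0500x- 15.0000+ 1)^2 = 196
Expand to Ax^2 + Bx + C = 0, where b-k = -14
A = 1+m^2 = 2.1025
B = 2(m(b-k) - h) = 2(-1.0500*(-14) - 6) = 17.4
C = h^2 + (b-k)^2 - r^2 = 36 + 196 - 196 = 36
disc = B^2-4AC = 302.7600 - 302.7600 = 0
disc = 0

1 intersection point (tangent)


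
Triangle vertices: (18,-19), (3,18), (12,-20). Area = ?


18*(18+ 20) = 684
3*(-20+ 19) = -3
12*(-19-18) = -444
sum = 237
Area = |237|/2 = 118.5000

118.5000 sq units


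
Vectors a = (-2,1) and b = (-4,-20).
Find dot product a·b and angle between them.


a·b = -2*(-4) + 1*(-20) = 8 - 20 = -12
|a| = sqrt(4+1) = 2.2361
|b| = sqrt(16+400) = 20.3961
cos(theta) = -12/(sqrt(5)*sqrt(416)) = -12/sqrt(2080) = -0.263117
theta = arccos(-12/sqrt(2080)) = 105.2551 degrees

a·b = -12, theta = 105.2551 deg


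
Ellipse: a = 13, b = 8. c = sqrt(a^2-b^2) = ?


c^2 = 13^2 - 8^2 = 169 - 64 = 105
c = sqrt(105) = 10.2470

c = 10.2470


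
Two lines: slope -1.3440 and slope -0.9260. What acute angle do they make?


m1-m2 = -0.418
1+m1*m2 = 2.244544
tan(theta) = |-0.418/2.244544| = 0.186229
theta = arctan(|-0.418/2.244544|) = 10.5493 degrees (acute angle)

10.5493 degrees


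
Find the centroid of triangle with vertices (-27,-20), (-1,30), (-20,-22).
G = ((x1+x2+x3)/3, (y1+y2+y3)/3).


Gx = (-27- 1- 20)/3 = -48/3 = -16.0000
Gy = (-20+30- 22)/3 = -12/3 = -4.0000

G = (-16.0000, -4.0000)


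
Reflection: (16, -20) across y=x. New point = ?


Reflection rule for y=x: (y, x)
(16, -20) -> (-20, 16)

(-20, 16)


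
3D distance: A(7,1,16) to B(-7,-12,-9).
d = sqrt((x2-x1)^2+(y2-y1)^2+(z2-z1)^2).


dx=-14, dy=-13, dz=-25
d = sqrt(196+169+625) = sqrt(990) = 31.4643

31.4643


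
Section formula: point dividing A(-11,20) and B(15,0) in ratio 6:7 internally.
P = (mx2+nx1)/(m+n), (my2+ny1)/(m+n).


Px = (6*15 + 7*(-11))/13 = 13/13 = 1.0000
Py = (6*0 + 7*20)/13 = 140/13 = 10.7692

P = (1.0000, 10.7692)


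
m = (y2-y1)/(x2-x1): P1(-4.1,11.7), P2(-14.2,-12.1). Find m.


dy = -12.1 - 11.7 = -23.8
dx = -14.2 + 4.1 = -10.1
m = -23.8/(-10.1) = 2.3564

m = 2.3564


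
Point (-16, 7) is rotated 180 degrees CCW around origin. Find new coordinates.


cos(180) = -1, sin(180) = 0
x' = -16*(-1) - 7*0 = 16
y' = -16*0 + 7*(-1) = -7

(16, -7)


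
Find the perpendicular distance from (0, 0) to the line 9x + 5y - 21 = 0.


|9*0 + 5*0 - 21| = |-21| = 21
sqrt(81 + 25) = sqrt(106) = 10.2956
d = 21/sqrt(106) = 2.0397

2.0397


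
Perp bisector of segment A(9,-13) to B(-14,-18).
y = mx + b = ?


Midpoint = (-2.5, -15.5)
Slope of AB = dy/dx = -5/(-23) = 0.2174
Perp slope = -dx/dy = -23/5 = -4.6000
b = My - (perp slope)*Mx = -15.5 + (-23*(-2.5))/(-5) = -15.5 - 11.5000 = -27.0000

y = -4.6000x - 27.0000


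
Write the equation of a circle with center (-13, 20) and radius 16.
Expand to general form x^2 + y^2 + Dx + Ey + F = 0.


(x+ 13)^2 + (y-20)^2 = 16^2
D = -2h = 26, E = -2k = -40
F = h^2+k^2-r^2 = 169+400-256 = 313

x^2 + y^2 + 26x - 40y + 313 = 0


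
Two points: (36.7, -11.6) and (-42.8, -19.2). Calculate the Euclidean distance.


dx = -42.8 - 36.7 = -79.5
dy = -19.2 + 11.6 = -7.6
d = sqrt(6320.25 + 57.76) = sqrt(6378.01) = 79.8624

79.8624


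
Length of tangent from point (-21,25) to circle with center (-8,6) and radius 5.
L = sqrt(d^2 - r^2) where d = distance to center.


d = sqrt((-21+ 8)^2 + (25-6)^2) = sqrt(169+361) = 23.0217
L = sqrt(530.0000 - 25) = sqrt(505.0000) = 22.4722

22.4722


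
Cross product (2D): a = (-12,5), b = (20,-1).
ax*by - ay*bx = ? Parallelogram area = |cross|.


cross = -12*(-1) - 5*20 = 12 - 100 = -88
Parallelogram area = |-88| = 88

cross = -88, parallelogram area = 88


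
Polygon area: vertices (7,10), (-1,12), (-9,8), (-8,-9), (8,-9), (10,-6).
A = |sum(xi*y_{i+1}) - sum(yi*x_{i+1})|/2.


sum(xi*y_{i+1}) = 7*12 - 1*8 - 9*(-9) - 8*(-9) + 8*(-6) + 10*10 = 281
sum(yi*x_{i+1}) = 10*(-1) + 12*(-9) + 8*(-8) - 9*8 - 9*10 - 6*7 = -386
Area = |281 + 386|/2 = 667/2 = 333.5000

333.5000 sq units


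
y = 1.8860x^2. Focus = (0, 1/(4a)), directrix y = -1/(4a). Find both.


a = 1.8860
1/(4a) = 0.1326
Focus = (0, 0.1326)
Directrix: y = -0.1326

Focus = (0, 0.1326), Directrix: y = -0.1326


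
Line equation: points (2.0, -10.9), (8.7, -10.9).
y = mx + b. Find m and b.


m = (0.0)/(6.7) = 0
b = y1 - m*x1 = -10.9 - (0.0*2.0)/(6.7) = -10.9 - 0 = -10.9000

y = 0x - 10.9000


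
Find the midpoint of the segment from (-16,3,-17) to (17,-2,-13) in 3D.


Mx = (-16+17)/2 = 0.5000
My = (3- 2)/2 = 0.5000
Mz = (-17- 13)/2 = -15.0000

M = (0.5000, 0.5000, -15.0000)


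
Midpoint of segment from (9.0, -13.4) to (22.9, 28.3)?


Mx = (9.0 + 22.9)/2 = 31.9/2 = 15.9500
My = (-13.4 + 28.3)/2 = 14.9/2 = 7.4500

(15.9500, 7.4500)


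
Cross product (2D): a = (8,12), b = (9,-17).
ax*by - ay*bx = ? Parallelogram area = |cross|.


cross = 8*(-17) - 12*9 = -136 - 108 = -244
Parallelogram area = |-244| = 244

cross = -244, parallelogram area = 244


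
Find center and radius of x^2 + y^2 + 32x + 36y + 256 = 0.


h = -D/2 = -32/2 = -16
k = -E/2 = -36/2 = -18
r^2 = h^2 + k^2 - F = 256 + 324 - 256 = 324
r = 18

Center (-16, -18), radius = 18


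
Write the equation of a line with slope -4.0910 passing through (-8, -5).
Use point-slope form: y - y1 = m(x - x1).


y + 5 = -4.0910(x + 8)
y = -4.0910x - 5 + 4.0910*(-8)
y = -4.0910x - 37.7280

y = -4.0910x - 37.7280


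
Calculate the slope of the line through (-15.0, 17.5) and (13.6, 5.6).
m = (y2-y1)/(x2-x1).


dy = 5.6 - 17.5 = -11.9
dx = 13.6 + 15.0 = 28.6
m = -11.9/28.6 = -0.4161

m = -0.4161


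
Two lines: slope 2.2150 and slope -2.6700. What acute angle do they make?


m1-m2 = 4.885
1+m1*m2 = -4.91405
tan(theta) = |4.885/(-4.91405)| = 0.994088
theta = arctan(|4.885/(-4.91405)|) = 44.8301 degrees (acute angle)

44.8301 degrees


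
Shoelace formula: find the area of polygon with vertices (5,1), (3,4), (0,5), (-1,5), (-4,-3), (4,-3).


sum(xi*y_{i+1}) = 5*4 + 3*5 + 0*5 - 1*(-3) - 4*(-3) + 4*1 = 54
sum(yi*x_{i+1}) = 1*3 + 4*0 + 5*(-1) + 5*(-4) - 3*4 - 3*5 = -49
Area = |54 + 49|/2 = 103/2 = 51.5000

51.5000 sq units


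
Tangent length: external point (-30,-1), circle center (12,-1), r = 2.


d = sqrt((-30-12)^2 + (-1+ 1)^2) = sqrt(1764+0) = 42.0000
L = sqrt(1764.0000 - 4) = sqrt(1760.0000) = 41.9524

41.9524


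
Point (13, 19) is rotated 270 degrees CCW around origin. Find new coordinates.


cos(270) = 0, sin(270) = -1
x' = 13*0 - 19*(-1) = 19
y' = 13*(-1) + 19*0 = -13

(19, -13)


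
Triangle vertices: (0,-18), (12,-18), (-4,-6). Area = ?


0*(-18+ 6) = 0
12*(-6+ 18) = 144
-4*(-18+ 18) = 0
sum = 144
Area = |144|/2 = 72.0000

72.0000 sq units


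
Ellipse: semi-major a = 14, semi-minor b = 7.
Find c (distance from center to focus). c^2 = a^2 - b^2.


c^2 = 14^2 - 7^2 = 196 - 49 = 147
c = sqrt(147) = 12.1244

c = 12.1244


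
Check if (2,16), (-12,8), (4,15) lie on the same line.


2*(8-15) - 12*(15-16) + 4*(16-8)
= -14 + 12 + 32 = 30

No, not collinear (determinant = 30)


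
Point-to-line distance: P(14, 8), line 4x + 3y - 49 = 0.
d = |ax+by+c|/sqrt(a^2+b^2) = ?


|4*14 + 3*8 - 49| = |31| = 31
sqrt(16 + 9) = sqrt(25) = 5.0000
d = 31/sqrt(25) = 6.2000

6.2000


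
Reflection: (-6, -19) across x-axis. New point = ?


Reflection rule for x-axis: (x, -y)
(-6, -19) -> (-6, 19)

(-6, 19)


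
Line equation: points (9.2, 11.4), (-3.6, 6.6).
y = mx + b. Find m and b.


m = (-4.8)/(-12.8) = 0.3750
b = y1 - m*x1 = 11.4 - (-4.8*9.2)/(-12.8) = 11.4 - 3.4500 = 7.9500

y = 0.3750x + 7.9500


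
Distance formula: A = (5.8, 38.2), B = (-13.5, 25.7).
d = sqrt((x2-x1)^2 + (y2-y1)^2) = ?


dx = -13.5 - 5.8 = -19.3
dy = 25.7 - 38.2 = -12.5
d = sqrt(372.49 + 156.25) = sqrt(528.74) = 22.9943

22.9943


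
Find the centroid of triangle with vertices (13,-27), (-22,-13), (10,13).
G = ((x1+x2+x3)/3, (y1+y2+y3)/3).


Gx = (13- 22+10)/3 = 1/3 = 0.3333
Gy = (-27- 13+13)/3 = -27/3 = -9.0000

G = (0.3333, -9.0000)


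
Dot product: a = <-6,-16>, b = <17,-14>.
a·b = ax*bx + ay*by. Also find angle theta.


a·b = -6*17 - 16*(-14) = -102 + 224 = 122
|a| = sqrt(36+256) = 17.0880
|b| = sqrt(289+196) = 22.0227
cos(theta) = 122/(sqrt(292)*sqrt(485)) = 122/sqrt(141620) = 0.324188
theta = arccos(122/sqrt(141620)) = 71.0836 degrees

a·b = 122, theta = 71.0836 deg


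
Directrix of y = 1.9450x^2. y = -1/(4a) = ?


a = 1.9450
1/(4a) = 0.1285
directrix: y = -0.1285 = -0.1285

y = -0.1285


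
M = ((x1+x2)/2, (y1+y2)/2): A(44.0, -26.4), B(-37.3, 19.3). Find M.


Mx = (44.0 - 37.3)/2 = 6.7/2 = 3.3500
My = (-26.4 + 19.3)/2 = -7.1/2 = -3.5500

(3.3500, -3.5500)


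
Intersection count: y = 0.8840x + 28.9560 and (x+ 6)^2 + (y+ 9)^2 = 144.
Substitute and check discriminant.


Substitute y = 0.8840x + 28.9560: (x+ 6)^2 + (0.8840x+28.9560+ 9)^2 = 144
Expand to Ax^2 + Bx + C = 0, where b-k = 37.956
A = 1+m^2 = 1.781456
B = 2(m(b-k) - h) = 2(0.8840*37.956 + 6) = 79.106208
C = h^2 + (b-k)^2 - r^2 = 36 + 1440.657936 - 144 = 1332.657936
disc = B^2-4AC = 6257.7921 - 9496.2859 = -3238.4938
disc < 0

0 intersection points


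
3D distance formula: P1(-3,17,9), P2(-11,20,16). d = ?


dx=-8, dy=3, dz=7
d = sqrt(64+9+49) = sqrt(122) = 11.0454

11.0454


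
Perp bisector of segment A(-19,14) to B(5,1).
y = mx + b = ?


Midpoint = (-7, 7.5)
Slope of AB = dy/dx = -13/24 = -0.5417
Perp slope = -dx/dy = 24/13 = 1.8462
b = My - (perp slope)*Mx = 7.5 + (24*(-7))/(-13) = 7.5 + 12.9231 = 20.4231

y = 1.8462x + 20.4231


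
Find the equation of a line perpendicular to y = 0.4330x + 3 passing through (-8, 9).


Perpendicular slope = -1/m1 = -1/0.4330 = -2.3095
b2 = y0 - m2*x0 = 9 - 8/0.4330 = 9 - 18.4758 = -9.4758

y = -2.3095x - 9.4758


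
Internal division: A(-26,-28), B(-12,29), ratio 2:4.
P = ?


Px = (2*(-12) + 4*(-26))/6 = -128/6 = -21.3333
Py = (2*29 + 4*(-28))/6 = -54/6 = -9.0000

P = (-21.3333, -9.0000)


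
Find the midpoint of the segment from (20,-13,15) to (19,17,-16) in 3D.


Mx = (20+19)/2 = 19.5000
My = (-13+17)/2 = 2.0000
Mz = (15- 16)/2 = -0.5000

M = (19.5000, 2.0000, -0.5000)


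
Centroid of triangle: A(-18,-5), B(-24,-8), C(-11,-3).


Gx = (-18- 24- 11)/3 = -53/3 = -17.6667
Gy = (-5- 8- 3)/3 = -16/3 = -5.3333

G = (-17.6667, -5.3333)


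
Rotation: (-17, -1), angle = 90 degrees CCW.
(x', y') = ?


cos(90) = 0, sin(90) = 1
x' = -17*0 + 1*1 = 1
y' = -17*1 - 1*0 = -17

(1, -17)


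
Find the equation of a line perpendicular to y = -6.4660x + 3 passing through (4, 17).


Perpendicular slope = -1/m1 = -1/(-6.4660) = 0.1547
b2 = y0 - m2*x0 = 17 + 4/(-6.4660) = 17 - 0.6186 = 16.3814

y = 0.1547x + 16.3814


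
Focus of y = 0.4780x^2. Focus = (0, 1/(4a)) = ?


a = 0.4780
4a = 1.9120
focus = (0, 1/1.9120) = (0, 0.5230)

Focus = (0, 0.5230)


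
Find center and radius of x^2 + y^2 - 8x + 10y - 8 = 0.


h = -D/2 = 8/2 = 4
k = -E/2 = -10/2 = -5
r^2 = h^2 + k^2 - F = 16 + 25 + 8 = 49
r = 7

Center (4, -5), radius = 7


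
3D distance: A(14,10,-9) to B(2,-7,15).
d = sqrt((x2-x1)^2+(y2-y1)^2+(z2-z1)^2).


dx=-12, dy=-17, dz=24
d = sqrt(144+289+576) = sqrt(1009) = 31.7648

31.7648


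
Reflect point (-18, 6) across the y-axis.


Reflection rule for y-axis: (-x, y)
(-18, 6) -> (18, 6)

(18, 6)


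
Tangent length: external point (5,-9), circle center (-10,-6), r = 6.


d = sqrt((5+ 10)^2 + (-9+ 6)^2) = sqrt(225+9) = 15.2971
L = sqrt(234.0000 - 36) = sqrt(198.0000) = 14.0712

14.0712


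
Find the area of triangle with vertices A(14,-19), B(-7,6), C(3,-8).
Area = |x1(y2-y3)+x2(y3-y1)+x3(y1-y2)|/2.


14*(6+ 8) = 196
-7*(-8+ 19) = -77
3*(-19-6) = -75
sum = 44
Area = |44|/2 = 22.0000

22.0000 sq units


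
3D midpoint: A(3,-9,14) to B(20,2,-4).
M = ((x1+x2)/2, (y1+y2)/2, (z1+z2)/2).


Mx = (3+20)/2 = 11.5000
My = (-9+2)/2 = -3.5000
Mz = (14- 4)/2 = 5.0000

M = (11.5000, -3.5000, 5.0000)


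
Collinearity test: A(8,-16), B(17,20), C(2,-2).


8*(20+ 2) + 17*(-2+ 16) + 2*(-16-20)
= 176 + 238 - 72 = 342

No, not collinear (determinant = 342)


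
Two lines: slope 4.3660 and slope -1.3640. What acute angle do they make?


m1-m2 = 5.73
1+m1*m2 = -4.955224
tan(theta) = |5.73/(-4.955224)| = 1.156355
theta = arctan(|5.73/(-4.955224)|) = 49.1472 degrees (acute angle)

49.1472 degrees


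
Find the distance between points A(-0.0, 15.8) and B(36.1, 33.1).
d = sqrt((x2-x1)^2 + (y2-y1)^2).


dx = 36.1 + 0.0 = 36.1
dy = 33.1 - 15.8 = 17.3
d = sqrt(1303.21 + 299.29) = sqrt(1602.5) = 40.0312

40.0312


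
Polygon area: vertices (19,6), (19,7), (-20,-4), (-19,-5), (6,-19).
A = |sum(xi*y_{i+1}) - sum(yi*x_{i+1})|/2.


sum(xi*y_{i+1}) = 19*7 + 19*(-4) - 20*(-5) - 19*(-19) + 6*6 = 554
sum(yi*x_{i+1}) = 6*19 + 7*(-20) - 4*(-19) - 5*6 - 19*19 = -341
Area = |554 + 341|/2 = 895/2 = 447.5000

447.5000 sq units


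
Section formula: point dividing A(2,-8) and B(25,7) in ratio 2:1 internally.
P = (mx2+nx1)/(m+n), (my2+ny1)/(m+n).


Px = (2*25 + 1*2)/3 = 52/3 = 17.3333
Py = (2*7 + 1*(-8))/3 = 6/3 = 2.0000

P = (17.3333, 2.0000)


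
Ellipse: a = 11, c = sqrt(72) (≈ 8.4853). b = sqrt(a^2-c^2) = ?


b^2 = 11^2 - (sqrt(72))^2 = 121 - 72 = 49
b = sqrt(49) = 7

b = 7


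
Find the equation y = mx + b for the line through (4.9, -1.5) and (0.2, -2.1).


m = (-0.6)/(-4.7) = 0.1277
b = y1 - m*x1 = -1.5 - (-0.6*4.9)/(-4.7) = -1.5 - 0.6255 = -2.1255

y = 0.1277x - 2.1255


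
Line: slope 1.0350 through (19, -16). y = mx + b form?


y + 16 = 1.0350(x - 19)
y = 1.0350x - 16 - 1.0350*19
y = 1.0350x - 35.6650

y = 1.0350x - 35.6650


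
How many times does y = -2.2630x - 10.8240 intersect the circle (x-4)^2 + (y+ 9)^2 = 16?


Substitute y = -2.2630x - 10.8240: (x-4)^2 + (-2.2630x- 10.8240+ 9)^2 = 16
Expand to Ax^2 + Bx + C = 0, where b-k = -1.824
A = 1+m^2 = 6.121169
B = 2(m(b-k) - h) = 2(-2.2630*(-1.824) - 4) = 0.255424
C = h^2 + (b-k)^2 - r^2 = 16 + 3.326976 - 16 = 3.326976
disc = B^2-4AC = 0.0652 - 81.4599 = -81.3947
disc < 0

0 intersection points


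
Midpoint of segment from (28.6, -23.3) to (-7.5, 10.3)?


Mx = (28.6 - 7.5)/2 = 21.1/2 = 10.5500
My = (-23.3 + 10.3)/2 = -13.0/2 = -6.5000

(10.5500, -6.5000)


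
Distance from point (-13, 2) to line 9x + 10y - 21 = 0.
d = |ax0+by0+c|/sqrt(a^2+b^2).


|9*(-13) + 10*2 - 21| = |-118| = 118
sqrt(81 + 100) = sqrt(181) = 13.4536
d = 118/sqrt(181) = 8.7709

8.7709


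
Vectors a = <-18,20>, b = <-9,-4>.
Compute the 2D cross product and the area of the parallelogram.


cross = -18*(-4) - 20*(-9) = 72 + 180 = 252
Parallelogram area = |252| = 252

cross = 252, parallelogram area = 252


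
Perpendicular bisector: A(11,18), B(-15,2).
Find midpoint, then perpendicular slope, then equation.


Midpoint = (-2, 10)
Slope of AB = dy/dx = -16/(-26) = 0.6154
Perp slope = -dx/dy = -26/16 = -1.6250
b = My - (perp slope)*Mx = 10 + (-26*(-2))/(-16) = 10 - 3.2500 = 6.7500

y = -1.6250x + 6.7500


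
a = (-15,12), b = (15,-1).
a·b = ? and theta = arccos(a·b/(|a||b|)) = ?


a·b = -15*15 + 12*(-1) = -225 - 12 = -237
|a| = sqrt(225+144) = 19.2094
|b| = sqrt(225+1) = 15.0333
cos(theta) = -237/(sqrt(369)*sqrt(226)) = -237/sqrt(83394) = -0.820693
theta = arccos(-237/sqrt(83394)) = 145.1543 degrees

a·b = -237, theta = 145.1543 deg


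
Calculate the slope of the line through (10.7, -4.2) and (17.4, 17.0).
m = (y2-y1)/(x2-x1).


dy = 17.0 + 4.2 = 21.2
dx = 17.4 - 10.7 = 6.7
m = 21.2/6.7 = 3.1642

m = 3.1642


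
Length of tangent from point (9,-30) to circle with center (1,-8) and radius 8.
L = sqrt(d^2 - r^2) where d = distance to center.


d = sqrt((9-1)^2 + (-30+ 8)^2) = sqrt(64+484) = 23.4094
L = sqrt(548.0000 - 64) = sqrt(484.0000) = 22.0000

22.0000


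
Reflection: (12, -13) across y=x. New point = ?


Reflection rule for y=x: (y, x)
(12, -13) -> (-13, 12)

(-13, 12)


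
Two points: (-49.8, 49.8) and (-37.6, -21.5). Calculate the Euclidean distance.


dx = -37.6 + 49.8 = 12.2
dy = -21.5 - 49.8 = -71.3
d = sqrt(148.84 + 5083.69) = sqrt(5232.53) = 72.3362

72.3362


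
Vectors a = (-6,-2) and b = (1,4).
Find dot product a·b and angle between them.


a·b = -6*1 - 2*4 = -6 - 8 = -14
|a| = sqrt(36+4) = 6.3246
|b| = sqrt(1+16) = 4.1231
cos(theta) = -14/(sqrt(40)*sqrt(17)) = -14/sqrt(680) = -0.536875
theta = arccos(-14/sqrt(680)) = 122.4712 degrees

a·b = -14, theta = 122.4712 deg


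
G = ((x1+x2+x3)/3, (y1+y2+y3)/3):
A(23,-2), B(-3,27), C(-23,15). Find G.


Gx = (23- 3- 23)/3 = -3/3 = -1.0000
Gy = (-2+27+15)/3 = 40/3 = 13.3333

G = (-1.0000, 13.3333)


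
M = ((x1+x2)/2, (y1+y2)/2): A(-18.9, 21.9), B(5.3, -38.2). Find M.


Mx = (-18.9 + 5.3)/2 = -13.6/2 = -6.8000
My = (21.9 - 38.2)/2 = -16.3/2 = -8.1500

(-6.8000, -8.1500)


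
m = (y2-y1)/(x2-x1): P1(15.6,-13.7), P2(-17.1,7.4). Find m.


dy = 7.4 + 13.7 = 21.1
dx = -17.1 - 15.6 = -32.7
m = 21.1/(-32.7) = -0.6453

m = -0.6453


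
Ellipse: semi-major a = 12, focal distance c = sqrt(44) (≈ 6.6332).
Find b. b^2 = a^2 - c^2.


b^2 = 12^2 - (sqrt(44))^2 = 144 - 44 = 100
b = sqrt(100) = 10

b = 10


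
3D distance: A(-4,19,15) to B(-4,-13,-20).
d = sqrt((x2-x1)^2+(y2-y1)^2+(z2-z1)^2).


dx=0, dy=-32, dz=-35
d = sqrt(0+1024+1225) = sqrt(2249) = 47.4236

47.4236


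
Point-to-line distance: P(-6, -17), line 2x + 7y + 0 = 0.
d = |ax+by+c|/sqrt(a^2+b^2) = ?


|2*(-6) + 7*(-17) + 0| = |-131| = 131
sqrt(4 + 49) = sqrt(53) = 7.2801
d = 131/sqrt(53) = 17.9942

17.9942


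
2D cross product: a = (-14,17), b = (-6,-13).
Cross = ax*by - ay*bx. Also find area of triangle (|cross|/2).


cross = -14*(-13) - 17*(-6) = 182 + 102 = 284
Triangle area = |284|/2 = 284/2 = 142.0000

cross = 284, triangle area = 142.0000


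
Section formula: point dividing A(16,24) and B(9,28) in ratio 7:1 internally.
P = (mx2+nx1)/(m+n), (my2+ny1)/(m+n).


Px = (7*9 + 1*16)/8 = 79/8 = 9.8750
Py = (7*28 + 1*24)/8 = 220/8 = 27.5000

P = (9.8750, 27.5000)


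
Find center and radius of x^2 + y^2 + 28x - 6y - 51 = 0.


h = -D/2 = -28/2 = -14
k = -E/2 = 6/2 = 3
r^2 = h^2 + k^2 - F = 196 + 9 + 51 = 256
r = 16

Center (-14, 3), radius = 16


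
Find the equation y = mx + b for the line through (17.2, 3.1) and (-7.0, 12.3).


m = (9.2)/(-24.2) = -0.3802
b = y1 - m*x1 = 3.1 - (9.2*17.2)/(-24.2) = 3.1 + 6.5388 = 9.6388

y = -0.3802x + 9.6388


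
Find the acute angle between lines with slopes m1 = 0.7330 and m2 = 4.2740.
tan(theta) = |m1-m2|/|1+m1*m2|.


m1-m2 = -3.541
1+m1*m2 = 4.132842
tan(theta) = |-3.541/4.132842| = 0.856795
theta = arctan(|-3.541/4.132842|) = 40.5898 degrees (acute angle)

40.5898 degrees


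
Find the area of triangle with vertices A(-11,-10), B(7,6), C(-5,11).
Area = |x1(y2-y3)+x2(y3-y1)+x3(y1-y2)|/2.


-11*(6-11) = 55
7*(11+ 10) = 147
-5*(-10-6) = 80
sum = 282
Area = |282|/2 = 141.0000

141.0000 sq units


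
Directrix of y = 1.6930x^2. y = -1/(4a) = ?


a = 1.6930
1/(4a) = 0.1477
directrix: y = -0.1477 = -0.1477

y = -0.1477


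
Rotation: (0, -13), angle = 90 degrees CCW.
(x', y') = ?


cos(90) = 0, sin(90) = 1
x' = 0*0 + 13*1 = 13
y' = 0*1 - 13*0 = 0

(13, 0)


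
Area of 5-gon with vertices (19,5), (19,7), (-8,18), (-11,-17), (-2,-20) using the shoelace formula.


sum(xi*y_{i+1}) = 19*7 + 19*18 - 8*(-17) - 11*(-20) - 2*5 = 821
sum(yi*x_{i+1}) = 5*19 + 7*(-8) + 18*(-11) - 17*(-2) - 20*19 = -505
Area = |821 + 505|/2 = 1326/2 = 663.0000

663.0000 sq units


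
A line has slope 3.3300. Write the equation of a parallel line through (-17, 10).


Parallel lines have equal slopes.
m2 = 3.3300
b2 = 10 - 3.3300*(-17) = 66.6100

y = 3.3300x + 66.6100


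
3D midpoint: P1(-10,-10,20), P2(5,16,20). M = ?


Mx = (-10+5)/2 = -2.5000
My = (-10+16)/2 = 3.0000
Mz = (20+20)/2 = 20.0000

M = (-2.5000, 3.0000, 20.0000)


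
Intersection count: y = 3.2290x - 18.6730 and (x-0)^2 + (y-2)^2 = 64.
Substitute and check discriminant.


Substitute y = 3.2290x - 18.6730: (x-0)^2 + (3.2290x- 18.6730-2)^2 = 64
Expand to Ax^2 + Bx + C = 0, where b-k = -20.673
A = 1+m^2 = 11.426441
B = 2(m(b-k) - h) = 2(3.2290*(-20.673) - 0) = -133.506234
C = h^2 + (b-k)^2 - r^2 = 0 + 427.372929 - 64 = 363.372929
disc = B^2-4AC = 17823.9145 - 16608.2373 = 1215.6772
disc > 0

2 intersection points


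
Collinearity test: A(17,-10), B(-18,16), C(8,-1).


17*(16+ 1) - 18*(-1+ 10) + 8*(-10-16)
= 289 - 162 - 208 = -81

No, not collinear (determinant = -81)


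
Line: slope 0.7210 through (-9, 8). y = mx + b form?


y - 8 = 0.7210(x + 9)
y = 0.7210x + 8 - 0.7210*(-9)
y = 0.7210x + 14.4890

y = 0.7210x + 14.4890


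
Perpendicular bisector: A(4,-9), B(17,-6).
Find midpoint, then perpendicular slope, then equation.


Midpoint = (10.5, -7.5)
Slope of AB = dy/dx = 3/13 = 0.2308
Perp slope = -dx/dy = -13/3 = -4.3333
b = My - (perp slope)*Mx = -7.5 + (13*10.5)/3 = -7.5 + 45.5000 = 38.0000

y = -4.3333x + 38.0000


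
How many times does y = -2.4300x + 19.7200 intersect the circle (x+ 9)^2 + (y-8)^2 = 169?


Substitute y = -2.4300x + 19.7200: (x+ 9)^2 + (-2.4300x+19.7200-8)^2 = 169
Expand to Ax^2 + Bx + C = 0, where b-k = 11.72
A = 1+m^2 = 6.9049
B = 2(m(b-k) - h) = 2(-2.4300*11.72 + 9) = -38.9592
C = h^2 + (b-k)^2 - r^2 = 81 + 137.3584 - 169 = 49.3584
disc = B^2-4AC = 1517.8193 - 1363.2593 = 154.5600
disc > 0

2 intersection points


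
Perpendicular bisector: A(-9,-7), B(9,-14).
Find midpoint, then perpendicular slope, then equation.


Midpoint = (0, -10.5)
Slope of AB = dy/dx = -7/18 = -0.3889
Perp slope = -dx/dy = 18/7 = 2.5714
b = My - (perp slope)*Mx = -10.5 + (18*0)/(-7) = -10.5 + 0 = -10.5000

y = 2.5714x - 10.5000


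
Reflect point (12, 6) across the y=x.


Reflection rule for y=x: (y, x)
(12, 6) -> (6, 12)

(6, 12)


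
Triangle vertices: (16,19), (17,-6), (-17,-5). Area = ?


16*(-6+ 5) = -16
17*(-5-19) = -408
-17*(19+ 6) = -425
sum = -849
Area = |-849|/2 = 424.5000

424.5000 sq units


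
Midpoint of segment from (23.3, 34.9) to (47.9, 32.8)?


Mx = (23.3 + 47.9)/2 = 71.2/2 = 35.6000
My = (34.9 + 32.8)/2 = 67.7/2 = 33.8500

(35.6000, 33.8500)


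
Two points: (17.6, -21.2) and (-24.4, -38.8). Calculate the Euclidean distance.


dx = -24.4 - 17.6 = -42.0
dy = -38.8 + 21.2 = -17.6
d = sqrt(1764.0 + 309.76) = sqrt(2073.76) = 45.5386

45.5386


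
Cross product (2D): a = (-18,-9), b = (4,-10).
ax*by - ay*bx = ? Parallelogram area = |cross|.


cross = -18*(-10) + 9*4 = 180 + 36 = 216
Parallelogram area = |216| = 216

cross = 216, parallelogram area = 216


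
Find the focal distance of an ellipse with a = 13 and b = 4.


c^2 = 13^2 - 4^2 = 169 - 16 = 153
c = sqrt(153) = 12.3693

c = 12.3693


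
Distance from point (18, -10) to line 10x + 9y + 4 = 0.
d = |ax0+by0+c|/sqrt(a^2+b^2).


|10*18 + 9*(-10) + 4| = |94| = 94
sqrt(100 + 81) = sqrt(181) = 13.4536
d = 94/sqrt(181) = 6.9870

6.9870


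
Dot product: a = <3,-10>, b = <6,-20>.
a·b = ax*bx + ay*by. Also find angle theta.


a·b = 3*6 - 10*(-20) = 18 + 200 = 218
|a| = sqrt(9+100) = 10.4403
|b| = sqrt(36+400) = 20.8806
cos(theta) = 218/(sqrt(109)*sqrt(436)) = 218/sqrt(47524) = 1
theta = arccos(218/sqrt(47524)) = 0 degrees

a·b = 218, theta = 0 deg


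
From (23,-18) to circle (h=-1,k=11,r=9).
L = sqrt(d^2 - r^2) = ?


d = sqrt((23+ 1)^2 + (-18-11)^2) = sqrt(576+841) = 37.6431
L = sqrt(1417.0000 - 81) = sqrt(1336.0000) = 36.5513

36.5513


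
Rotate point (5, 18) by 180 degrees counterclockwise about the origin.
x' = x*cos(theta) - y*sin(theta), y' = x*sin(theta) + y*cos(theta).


cos(180) = -1, sin(180) = 0
x' = 5*(-1) - 18*0 = -5
y' = 5*0 + 18*(-1) = -18

(-5, -18)


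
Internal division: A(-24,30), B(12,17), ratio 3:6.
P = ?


Px = (3*12 + 6*(-24))/9 = -108/9 = -12.0000
Py = (3*17 + 6*30)/9 = 231/9 = 25.6667

P = (-12.0000, 25.6667)


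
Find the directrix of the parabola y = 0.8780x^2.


a = 0.8780
1/(4a) = 0.2847
directrix: y = -0.2847 = -0.2847

y = -0.2847


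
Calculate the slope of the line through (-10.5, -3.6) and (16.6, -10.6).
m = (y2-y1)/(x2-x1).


dy = -10.6 + 3.6 = -7.0
dx = 16.6 + 10.5 = 27.1
m = -7.0/27.1 = -0.2583

m = -0.2583


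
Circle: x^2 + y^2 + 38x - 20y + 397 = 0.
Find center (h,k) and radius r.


h = -D/2 = -38/2 = -19
k = -E/2 = 20/2 = 10
r^2 = h^2 + k^2 - F = 361 + 100 - 397 = 64
r = 8

Center (-19, 10), radius = 8


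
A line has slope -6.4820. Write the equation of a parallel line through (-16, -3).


Parallel lines have equal slopes.
m2 = -6.4820
b2 = -3 + 6.4820*(-16) = -106.7120

y = -6.4820x - 106.7120


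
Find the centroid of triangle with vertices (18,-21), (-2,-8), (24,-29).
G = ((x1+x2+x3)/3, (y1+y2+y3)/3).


Gx = (18- 2+24)/3 = 40/3 = 13.3333
Gy = (-21- 8- 29)/3 = -58/3 = -19.3333

G = (13.3333, -19.3333)


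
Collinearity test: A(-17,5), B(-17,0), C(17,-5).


-17*(0+ 5) - 17*(-5-5) + 17*(5-0)
= -85 + 170 + 85 = 170

No, not collinear (determinant = 170)


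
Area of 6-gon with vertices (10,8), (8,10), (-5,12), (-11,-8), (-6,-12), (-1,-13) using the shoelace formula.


sum(xi*y_{i+1}) = 10*10 + 8*12 - 5*(-8) - 11*(-12) - 6*(-13) - 1*8 = 438
sum(yi*x_{i+1}) = 8*8 + 10*(-5) + 12*(-11) - 8*(-6) - 12*(-1) - 13*10 = -188
Area = |438 + 188|/2 = 626/2 = 313.0000

313.0000 sq units


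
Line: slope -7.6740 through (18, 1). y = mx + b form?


y - 1 = -7.6740(x - 18)
y = -7.6740x + 1 + 7.6740*18
y = -7.6740x + 139.1320

y = -7.6740x + 139.1320


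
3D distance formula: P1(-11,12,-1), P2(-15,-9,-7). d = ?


dx=-4, dy=-21, dz=-6
d = sqrt(16+441+36) = sqrt(493) = 22.2036

22.2036


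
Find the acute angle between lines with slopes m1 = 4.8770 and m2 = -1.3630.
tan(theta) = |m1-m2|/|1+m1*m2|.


m1-m2 = 6.24
1+m1*m2 = -5.647351
tan(theta) = |6.24/(-5.647351)| = 1.104943
theta = arctan(|6.24/(-5.647351)|) = 47.8541 degrees (acute angle)

47.8541 degrees


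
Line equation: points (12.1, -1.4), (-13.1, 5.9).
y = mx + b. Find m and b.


m = (7.3)/(-25.2) = -0.2897
b = y1 - m*x1 = -1.4 - (7.3*12.1)/(-25.2) = -1.4 + 3.5052 = 2.1052

y = -0.2897x + 2.1052


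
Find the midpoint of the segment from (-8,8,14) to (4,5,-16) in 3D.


Mx = (-8+4)/2 = -2.0000
My = (8+5)/2 = 6.5000
Mz = (14- 16)/2 = -1.0000

M = (-2.0000, 6.5000, -1.0000)


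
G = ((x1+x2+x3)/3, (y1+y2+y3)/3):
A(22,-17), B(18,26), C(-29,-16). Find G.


Gx = (22+18- 29)/3 = 11/3 = 3.6667
Gy = (-17+26- 16)/3 = -7/3 = -2.3333

G = (3.6667, -2.3333)


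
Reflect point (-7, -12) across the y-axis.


Reflection rule for y-axis: (-x, y)
(-7, -12) -> (7, -12)

(7, -12)


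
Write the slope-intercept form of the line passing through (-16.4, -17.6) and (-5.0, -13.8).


m = (3.8)/(11.4) = 0.3333
b = y1 - m*x1 = -17.6 - (3.8*(-16.4))/(11.4) = -17.6 + 5.4667 = -12.1333

y = 0.3333x - 12.1333


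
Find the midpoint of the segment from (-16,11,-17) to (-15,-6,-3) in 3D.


Mx = (-16- 15)/2 = -15.5000
My = (11- 6)/2 = 2.5000
Mz = (-17- 3)/2 = -10.0000

M = (-15.5000, 2.5000, -10.0000)


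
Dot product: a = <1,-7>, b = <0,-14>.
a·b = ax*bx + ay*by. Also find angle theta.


a·b = 1*0 - 7*(-14) = 0 + 98 = 98
|a| = sqrt(1+49) = 7.0711
|b| = sqrt(0+196) = 14.0000
cos(theta) = 98/(sqrt(50)*sqrt(196)) = 98/sqrt(9800) = 0.989949
theta = arccos(98/sqrt(9800)) = 8.1301 degrees

a·b = 98, theta = 8.1301 deg


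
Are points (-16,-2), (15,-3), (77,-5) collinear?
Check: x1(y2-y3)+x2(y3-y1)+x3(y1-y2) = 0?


-16*(-3+ 5) + 15*(-5+ 2) + 77*(-2+ 3)
= -32 - 45 + 77 = 0

Yes, collinear (determinant = 0)


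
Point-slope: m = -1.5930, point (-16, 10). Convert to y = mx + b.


y - 10 = -1.5930(x + 16)
y = -1.5930x + 10 + 1.5930*(-16)
y = -1.5930x - 15.4880

y = -1.5930x - 15.4880


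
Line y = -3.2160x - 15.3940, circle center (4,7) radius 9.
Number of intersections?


Substitute y = -3.2160x - 15.3940: (x-4)^2 + (-3.2160x- 15.3940-7)^2 = 81
Expand to Ax^2 + Bx + C = 0, where b-k = -22.394
A = 1+m^2 = 11.342656
B = 2(m(b-k) - h) = 2(-3.2160*(-22.394) - 4) = 136.038208
C = h^2 + (b-k)^2 - r^2 = 16 + 501.491236 - 81 = 436.491236
disc = B^2-4AC = 18506.3940 - 19803.8797 = -1297.4857
disc < 0

0 intersection points


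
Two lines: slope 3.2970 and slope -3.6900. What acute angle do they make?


m1-m2 = 6.987
1+m1*m2 = -11.16593
tan(theta) = |6.987/(-11.16593)| = 0.625743
theta = arctan(|6.987/(-11.16593)|) = 32.0360 degrees (acute angle)

32.0360 degrees


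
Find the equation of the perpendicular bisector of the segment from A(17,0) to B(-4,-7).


Midpoint = (6.5, -3.5)
Slope of AB = dy/dx = -7/(-21) = 0.3333
Perp slope = -dx/dy = -21/7 = -3.0000
b = My - (perp slope)*Mx = -3.5 + (-21*6.5)/(-7) = -3.5 + 19.5000 = 16.0000

y = -3.0000x + 16.0000


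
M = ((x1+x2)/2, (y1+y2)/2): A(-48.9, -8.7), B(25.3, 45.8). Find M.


Mx = (-48.9 + 25.3)/2 = -23.6/2 = -11.8000
My = (-8.7 + 45.8)/2 = 37.1/2 = 18.5500

(-11.8000, 18.5500)


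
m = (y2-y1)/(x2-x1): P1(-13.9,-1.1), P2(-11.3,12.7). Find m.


dy = 12.7 + 1.1 = 13.8
dx = -11.3 + 13.9 = 2.6
m = 13.8/2.6 = 5.3077

m = 5.3077


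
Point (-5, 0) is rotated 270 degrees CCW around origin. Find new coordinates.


cos(270) = 0, sin(270) = -1
x' = -5*0 - 0*(-1) = 0
y' = -5*(-1) + 0*0 = 5

(0, 5)


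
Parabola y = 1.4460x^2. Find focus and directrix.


a = 1.4460
1/(4a) = 0.1729
Focus = (0, 0.1729)
Directrix: y = -0.1729

Focus = (0, 0.1729), Directrix: y = -0.1729


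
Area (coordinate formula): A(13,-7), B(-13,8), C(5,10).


13*(8-10) = -26
-13*(10+ 7) = -221
5*(-7-8) = -75
sum = -322
Area = |-322|/2 = 161.0000

161.0000 sq units


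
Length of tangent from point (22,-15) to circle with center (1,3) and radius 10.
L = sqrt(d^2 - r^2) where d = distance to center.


d = sqrt((22-1)^2 + (-15-3)^2) = sqrt(441+324) = 27.6586
L = sqrt(765.0000 - 100) = sqrt(665.0000) = 25.7876

25.7876


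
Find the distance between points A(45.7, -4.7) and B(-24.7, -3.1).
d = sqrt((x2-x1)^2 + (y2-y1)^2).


dx = -24.7 - 45.7 = -70.4
dy = -3.1 + 4.7 = 1.6
d = sqrt(4956.16 + 2.56) = sqrt(4958.72) = 70.4182

70.4182


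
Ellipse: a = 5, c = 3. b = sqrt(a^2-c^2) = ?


b^2 = 5^2 - (3)^2 = 25 - 9 = 16
b = sqrt(16) = 4

b = 4


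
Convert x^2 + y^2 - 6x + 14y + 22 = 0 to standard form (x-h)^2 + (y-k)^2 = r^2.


h = -D/2 = 6/2 = 3
k = -E/2 = -14/2 = -7
r^2 = h^2 + k^2 - F = 9 + 49 - 22 = 36
r = 6

Center (3, -7), radius = 6


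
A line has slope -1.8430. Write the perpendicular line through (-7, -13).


Perpendicular slope = -1/m1 = -1/(-1.8430) = 0.5426
b2 = y0 - m2*x0 = -13 - 7/(-1.8430) = -13 + 3.7982 = -9.2018

y = 0.5426x - 9.2018


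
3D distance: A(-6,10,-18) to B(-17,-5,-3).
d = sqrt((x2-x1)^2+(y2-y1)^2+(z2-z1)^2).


dx=-11, dy=-15, dz=15
d = sqrt(121+225+225) = sqrt(571) = 23.8956

23.8956
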